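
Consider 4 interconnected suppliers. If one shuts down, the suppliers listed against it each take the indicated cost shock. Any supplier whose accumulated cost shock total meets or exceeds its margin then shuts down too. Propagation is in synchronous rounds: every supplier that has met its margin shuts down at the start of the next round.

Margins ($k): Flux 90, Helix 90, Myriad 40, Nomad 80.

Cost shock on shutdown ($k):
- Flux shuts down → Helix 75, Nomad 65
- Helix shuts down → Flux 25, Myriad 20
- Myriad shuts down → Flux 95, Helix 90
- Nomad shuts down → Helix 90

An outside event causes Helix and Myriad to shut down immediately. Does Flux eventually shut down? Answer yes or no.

Round 1 — Helix, Myriad shut down (initial).
  Flux: +25+95 → 120 ≥ 90
Round 2 — Flux shuts down.
  Nomad: +65 → 65 < 80
No further shutdowns.

yes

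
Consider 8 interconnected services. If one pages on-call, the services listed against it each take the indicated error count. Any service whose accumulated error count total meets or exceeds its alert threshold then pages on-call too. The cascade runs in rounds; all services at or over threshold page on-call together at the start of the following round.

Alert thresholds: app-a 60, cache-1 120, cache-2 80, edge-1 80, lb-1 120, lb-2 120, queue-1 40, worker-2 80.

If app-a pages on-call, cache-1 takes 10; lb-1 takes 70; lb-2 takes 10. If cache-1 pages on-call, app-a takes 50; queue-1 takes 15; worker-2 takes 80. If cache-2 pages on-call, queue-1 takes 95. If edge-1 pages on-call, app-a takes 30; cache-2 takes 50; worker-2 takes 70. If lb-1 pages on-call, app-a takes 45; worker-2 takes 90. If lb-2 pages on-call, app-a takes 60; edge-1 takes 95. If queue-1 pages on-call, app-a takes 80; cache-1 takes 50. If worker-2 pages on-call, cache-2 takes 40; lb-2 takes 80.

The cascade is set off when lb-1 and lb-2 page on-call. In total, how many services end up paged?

7

Round 1 — lb-1, lb-2 page on-call (initial).
  app-a: +45+60 → 105 ≥ 60
  edge-1: +95 → 95 ≥ 80
  worker-2: +90 → 90 ≥ 80
Round 2 — app-a, edge-1, worker-2 page on-call.
  cache-1: +10 → 10 < 120
  cache-2: +50+40 → 90 ≥ 80
Round 3 — cache-2 pages on-call.
  queue-1: +95 → 95 ≥ 40
Round 4 — queue-1 pages on-call.
  cache-1: +50 → 60 < 120
No further pages.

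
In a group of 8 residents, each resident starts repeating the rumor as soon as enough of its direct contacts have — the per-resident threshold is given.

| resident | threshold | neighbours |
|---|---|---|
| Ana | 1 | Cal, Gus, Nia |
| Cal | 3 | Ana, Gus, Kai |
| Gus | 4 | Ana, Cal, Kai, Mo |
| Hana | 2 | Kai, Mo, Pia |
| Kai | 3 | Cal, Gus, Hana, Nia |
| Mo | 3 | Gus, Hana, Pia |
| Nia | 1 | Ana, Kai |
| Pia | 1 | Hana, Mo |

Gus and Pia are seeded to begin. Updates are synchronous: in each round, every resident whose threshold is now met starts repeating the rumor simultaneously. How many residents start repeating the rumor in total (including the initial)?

4

Round 1 — Gus, Pia start repeating the rumor (initial).
Round 2 — checking thresholds:
  Ana: 1 of 3 neighbours ≥ 1, starts repeating the rumor.
  Cal: 1 of 3 neighbours < 3, below threshold.
  Hana: 1 of 3 neighbours < 2, below threshold.
  Kai: 1 of 4 neighbours < 3, below threshold.
  Mo: 2 of 3 neighbours < 3, below threshold.
Round 3 — checking thresholds:
  Cal: 2 of 3 neighbours < 3, below threshold.
  Hana: 1 of 3 neighbours < 2, below threshold.
  Kai: 1 of 4 neighbours < 3, below threshold.
  Mo: 2 of 3 neighbours < 3, below threshold.
  Nia: 1 of 2 neighbours ≥ 1, starts repeating the rumor.
Round 4 — no new spreads; cascade stops.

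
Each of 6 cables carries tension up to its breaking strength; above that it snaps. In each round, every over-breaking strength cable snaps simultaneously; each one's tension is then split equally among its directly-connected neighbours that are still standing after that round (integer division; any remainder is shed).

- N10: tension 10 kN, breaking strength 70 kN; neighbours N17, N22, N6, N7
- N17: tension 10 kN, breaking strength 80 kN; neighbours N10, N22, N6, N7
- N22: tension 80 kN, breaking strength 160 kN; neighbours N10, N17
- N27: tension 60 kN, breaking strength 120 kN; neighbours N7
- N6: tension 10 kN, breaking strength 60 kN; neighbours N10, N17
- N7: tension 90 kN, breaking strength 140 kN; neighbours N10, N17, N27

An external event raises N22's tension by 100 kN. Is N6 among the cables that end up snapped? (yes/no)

Round 1 — N22 at 180 > 160. N22 snaps.
  N22 sheds 180 kN to N10, N17: 90 each.
    N10: 10+90 = 100 > 70
    N17: 10+90 = 100 > 80
Round 2 — N10, N17 snap.
  N10 sheds 100 kN to N6, N7: 50 each.
    N6: 10+50 = 60 ≤ 60
    N7: 90+50 = 140 ≤ 140
  N17 sheds 100 kN to N6, N7: 50 each.
    N6: 60+50 = 110 > 60
    N7: 140+50 = 190 > 140
Round 3 — N6, N7 snap.
  N6 sheds 110 kN: no online neighbours, lost.
  N7 sheds 190 kN to N27: 190 each.
    N27: 60+190 = 250 > 120
Round 4 — N27 snaps.
  N27 sheds 250 kN: no online neighbours, lost.
No further breaks.

yes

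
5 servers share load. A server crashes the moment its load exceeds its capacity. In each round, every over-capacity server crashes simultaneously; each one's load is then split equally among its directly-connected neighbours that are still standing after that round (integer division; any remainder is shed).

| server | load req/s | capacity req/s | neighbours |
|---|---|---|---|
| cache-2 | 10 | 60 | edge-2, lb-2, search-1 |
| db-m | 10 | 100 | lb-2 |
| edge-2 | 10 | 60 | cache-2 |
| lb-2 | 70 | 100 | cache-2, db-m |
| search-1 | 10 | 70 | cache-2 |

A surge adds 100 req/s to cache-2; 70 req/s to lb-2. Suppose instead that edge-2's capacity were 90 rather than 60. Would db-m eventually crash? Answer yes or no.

yes

With edge-2's capacity at 90:
Round 1 — cache-2 at 110 > 60; lb-2 at 140 > 100. cache-2, lb-2 crash.
  cache-2 sheds 110 req/s to edge-2, search-1: 55 each.
    edge-2: 10+55 = 65 ≤ 90
    search-1: 10+55 = 65 ≤ 70
  lb-2 sheds 140 req/s to db-m: 140 each.
    db-m: 10+140 = 150 > 100
Round 2 — db-m crashes.
  db-m sheds 150 req/s: no online neighbours, lost.
No further crashes.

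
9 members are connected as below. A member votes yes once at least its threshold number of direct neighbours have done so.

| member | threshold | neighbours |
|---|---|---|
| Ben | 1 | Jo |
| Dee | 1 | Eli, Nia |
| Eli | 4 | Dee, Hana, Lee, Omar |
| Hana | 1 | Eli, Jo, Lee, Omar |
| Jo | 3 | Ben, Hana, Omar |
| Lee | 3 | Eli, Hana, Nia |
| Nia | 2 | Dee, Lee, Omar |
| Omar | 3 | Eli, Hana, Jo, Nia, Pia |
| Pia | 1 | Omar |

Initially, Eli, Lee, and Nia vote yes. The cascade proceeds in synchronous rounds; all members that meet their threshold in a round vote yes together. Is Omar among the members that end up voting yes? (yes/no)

Round 1 — Eli, Lee, Nia vote yes (initial).
Round 2 — checking thresholds:
  Dee: 2 of 2 neighbours ≥ 1, votes yes.
  Hana: 2 of 4 neighbours ≥ 1, votes yes.
  Omar: 2 of 5 neighbours < 3, not yet.
Round 3 — checking thresholds:
  Jo: 1 of 3 neighbours < 3, not yet.
  Omar: 3 of 5 neighbours ≥ 3, votes yes.
Round 4 — checking thresholds:
  Jo: 2 of 3 neighbours < 3, not yet.
  Pia: 1 of 1 neighbours ≥ 1, votes yes.
Round 5 — no new yes votes; cascade stops.

yes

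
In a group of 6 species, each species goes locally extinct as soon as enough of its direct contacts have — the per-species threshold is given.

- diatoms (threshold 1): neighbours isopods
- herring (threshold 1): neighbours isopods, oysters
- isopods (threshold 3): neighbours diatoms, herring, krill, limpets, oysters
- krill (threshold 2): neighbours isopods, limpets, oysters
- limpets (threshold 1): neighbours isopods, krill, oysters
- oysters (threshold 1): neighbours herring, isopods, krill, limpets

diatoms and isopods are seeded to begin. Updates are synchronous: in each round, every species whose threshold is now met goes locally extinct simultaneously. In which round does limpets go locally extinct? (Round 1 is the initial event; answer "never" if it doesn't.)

Round 1 — diatoms, isopods go locally extinct (initial).
Round 2 — checking thresholds:
  herring: 1 of 2 neighbours ≥ 1, goes locally extinct.
  krill: 1 of 3 neighbours < 2, below threshold.
  limpets: 1 of 3 neighbours ≥ 1, goes locally extinct.
  oysters: 1 of 4 neighbours ≥ 1, goes locally extinct.
Round 3 — checking thresholds:
  krill: 3 of 3 neighbours ≥ 2, goes locally extinct.
Round 4 — no new extinctions; cascade stops.

2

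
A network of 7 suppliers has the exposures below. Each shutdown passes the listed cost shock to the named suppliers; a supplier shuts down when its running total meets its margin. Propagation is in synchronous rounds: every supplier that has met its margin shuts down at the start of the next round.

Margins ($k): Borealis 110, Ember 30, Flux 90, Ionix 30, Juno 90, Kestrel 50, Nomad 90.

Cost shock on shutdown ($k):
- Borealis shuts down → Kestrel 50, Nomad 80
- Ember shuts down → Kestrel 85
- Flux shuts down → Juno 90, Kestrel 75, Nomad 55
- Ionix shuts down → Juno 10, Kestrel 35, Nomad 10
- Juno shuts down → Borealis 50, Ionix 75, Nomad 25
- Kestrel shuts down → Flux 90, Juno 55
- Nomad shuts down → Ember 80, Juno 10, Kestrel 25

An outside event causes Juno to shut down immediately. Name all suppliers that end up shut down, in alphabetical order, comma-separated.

Round 1 — Juno shuts down (initial).
  Borealis: +50 → 50 < 110
  Ionix: +75 → 75 ≥ 30
  Nomad: +25 → 25 < 90
Round 2 — Ionix shuts down.
  Kestrel: +35 → 35 < 50
  Nomad: +10 → 35 < 90
No further shutdowns.

Ionix, Juno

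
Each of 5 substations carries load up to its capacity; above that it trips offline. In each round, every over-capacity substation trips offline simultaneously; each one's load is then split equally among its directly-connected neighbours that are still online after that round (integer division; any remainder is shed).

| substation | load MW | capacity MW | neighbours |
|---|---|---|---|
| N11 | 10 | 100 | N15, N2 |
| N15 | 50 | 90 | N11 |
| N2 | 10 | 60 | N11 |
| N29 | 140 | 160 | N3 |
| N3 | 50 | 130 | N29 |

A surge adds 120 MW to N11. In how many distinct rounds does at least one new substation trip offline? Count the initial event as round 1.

2

Round 1 — N11 at 130 > 100. N11 trips offline.
  N11 sheds 130 MW to N15, N2: 65 each.
    N15: 50+65 = 115 > 90
    N2: 10+65 = 75 > 60
Round 2 — N15, N2 trip offline.
  N15 sheds 115 MW: no online neighbours, lost.
  N2 sheds 75 MW: no online neighbours, lost.
No further trips.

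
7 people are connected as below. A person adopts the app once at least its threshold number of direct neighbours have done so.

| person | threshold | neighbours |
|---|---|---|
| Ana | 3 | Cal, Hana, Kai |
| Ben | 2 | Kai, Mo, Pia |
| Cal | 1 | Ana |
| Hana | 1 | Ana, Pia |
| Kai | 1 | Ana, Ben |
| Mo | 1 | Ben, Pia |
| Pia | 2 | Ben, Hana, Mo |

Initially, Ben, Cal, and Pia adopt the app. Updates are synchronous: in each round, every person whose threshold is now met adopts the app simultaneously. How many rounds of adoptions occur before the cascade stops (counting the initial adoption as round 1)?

Round 1 — Ben, Cal, Pia adopt the app (initial).
Round 2 — checking thresholds:
  Ana: 1 of 3 neighbours < 3, holds.
  Hana: 1 of 2 neighbours ≥ 1, adopts the app.
  Kai: 1 of 2 neighbours ≥ 1, adopts the app.
  Mo: 2 of 2 neighbours ≥ 1, adopts the app.
Round 3 — checking thresholds:
  Ana: 3 of 3 neighbours ≥ 3, adopts the app.
Round 4 — no new adoptions; cascade stops.

3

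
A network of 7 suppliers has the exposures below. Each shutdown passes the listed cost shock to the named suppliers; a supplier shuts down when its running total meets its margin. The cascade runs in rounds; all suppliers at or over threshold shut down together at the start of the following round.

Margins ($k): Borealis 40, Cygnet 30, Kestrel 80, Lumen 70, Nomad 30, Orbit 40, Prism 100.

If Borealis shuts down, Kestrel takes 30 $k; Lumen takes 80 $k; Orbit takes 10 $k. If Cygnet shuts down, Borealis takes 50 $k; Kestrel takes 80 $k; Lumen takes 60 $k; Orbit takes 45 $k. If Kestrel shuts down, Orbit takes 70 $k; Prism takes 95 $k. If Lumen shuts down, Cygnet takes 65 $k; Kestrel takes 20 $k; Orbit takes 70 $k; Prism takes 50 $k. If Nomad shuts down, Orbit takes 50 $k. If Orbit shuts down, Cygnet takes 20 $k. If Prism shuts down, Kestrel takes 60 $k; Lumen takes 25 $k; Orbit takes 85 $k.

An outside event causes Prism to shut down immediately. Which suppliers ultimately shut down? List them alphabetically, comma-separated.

Round 1 — Prism shuts down (initial).
  Kestrel: +60 → 60 < 80
  Lumen: +25 → 25 < 70
  Orbit: +85 → 85 ≥ 40
Round 2 — Orbit shuts down.
  Cygnet: +20 → 20 < 30
No further shutdowns.

Orbit, Prism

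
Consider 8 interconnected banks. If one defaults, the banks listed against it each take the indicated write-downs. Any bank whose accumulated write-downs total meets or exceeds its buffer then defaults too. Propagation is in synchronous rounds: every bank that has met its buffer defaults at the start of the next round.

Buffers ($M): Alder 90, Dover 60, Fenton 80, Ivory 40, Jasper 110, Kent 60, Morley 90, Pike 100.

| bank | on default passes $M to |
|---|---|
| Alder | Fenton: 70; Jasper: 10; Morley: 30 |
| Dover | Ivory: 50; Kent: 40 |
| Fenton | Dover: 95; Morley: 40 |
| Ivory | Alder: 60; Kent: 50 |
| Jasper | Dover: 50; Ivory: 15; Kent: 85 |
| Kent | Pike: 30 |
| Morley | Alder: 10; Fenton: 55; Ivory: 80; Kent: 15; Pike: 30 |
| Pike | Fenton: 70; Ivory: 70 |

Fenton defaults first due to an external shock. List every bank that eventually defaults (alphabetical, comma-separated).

Round 1 — Fenton defaults (initial).
  Dover: +95 → 95 ≥ 60
  Morley: +40 → 40 < 90
Round 2 — Dover defaults.
  Ivory: +50 → 50 ≥ 40
  Kent: +40 → 40 < 60
Round 3 — Ivory defaults.
  Alder: +60 → 60 < 90
  Kent: +50 → 90 ≥ 60
Round 4 — Kent defaults.
  Pike: +30 → 30 < 100
No further defaults.

Dover, Fenton, Ivory, Kent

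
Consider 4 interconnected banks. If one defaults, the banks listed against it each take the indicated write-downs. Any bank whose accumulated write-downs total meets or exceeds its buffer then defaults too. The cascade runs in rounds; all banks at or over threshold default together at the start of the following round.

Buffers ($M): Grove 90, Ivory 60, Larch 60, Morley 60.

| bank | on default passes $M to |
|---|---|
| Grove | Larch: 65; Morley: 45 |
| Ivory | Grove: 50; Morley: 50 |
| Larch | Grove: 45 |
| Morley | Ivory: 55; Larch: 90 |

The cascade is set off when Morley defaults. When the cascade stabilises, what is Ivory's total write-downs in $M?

55

Round 1 — Morley defaults (initial).
  Ivory: +55 → 55 < 60
  Larch: +90 → 90 ≥ 60
Round 2 — Larch defaults.
  Grove: +45 → 45 < 90
No further defaults.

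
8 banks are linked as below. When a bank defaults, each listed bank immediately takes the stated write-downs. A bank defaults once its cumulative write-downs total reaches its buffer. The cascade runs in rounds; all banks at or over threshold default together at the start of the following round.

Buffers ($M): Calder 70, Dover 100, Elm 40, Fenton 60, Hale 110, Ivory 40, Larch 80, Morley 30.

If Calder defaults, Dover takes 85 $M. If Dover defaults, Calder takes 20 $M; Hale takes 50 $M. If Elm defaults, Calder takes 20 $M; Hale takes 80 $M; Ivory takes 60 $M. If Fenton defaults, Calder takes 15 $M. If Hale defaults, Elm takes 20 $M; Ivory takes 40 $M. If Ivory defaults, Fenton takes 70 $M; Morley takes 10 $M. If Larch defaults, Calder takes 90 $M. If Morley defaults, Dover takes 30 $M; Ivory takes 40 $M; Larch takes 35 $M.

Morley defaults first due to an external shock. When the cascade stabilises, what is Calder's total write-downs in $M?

15

Round 1 — Morley defaults (initial).
  Dover: +30 → 30 < 100
  Ivory: +40 → 40 ≥ 40
  Larch: +35 → 35 < 80
Round 2 — Ivory defaults.
  Fenton: +70 → 70 ≥ 60
Round 3 — Fenton defaults.
  Calder: +15 → 15 < 70
No further defaults.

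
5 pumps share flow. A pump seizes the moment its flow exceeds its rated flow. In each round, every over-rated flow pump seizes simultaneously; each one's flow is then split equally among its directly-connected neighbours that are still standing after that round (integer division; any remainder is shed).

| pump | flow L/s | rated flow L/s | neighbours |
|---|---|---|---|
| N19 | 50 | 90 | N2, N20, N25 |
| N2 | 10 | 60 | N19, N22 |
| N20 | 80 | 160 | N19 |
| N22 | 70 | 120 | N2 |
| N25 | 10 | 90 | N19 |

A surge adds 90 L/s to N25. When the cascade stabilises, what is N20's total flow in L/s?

155

Round 1 — N25 at 100 > 90. N25 seizes.
  N25 sheds 100 L/s to N19: 100 each.
    N19: 50+100 = 150 > 90
Round 2 — N19 seizes.
  N19 sheds 150 L/s to N2, N20: 75 each.
    N2: 10+75 = 85 > 60
    N20: 80+75 = 155 ≤ 160
Round 3 — N2 seizes.
  N2 sheds 85 L/s to N22: 85 each.
    N22: 70+85 = 155 > 120
Round 4 — N22 seizes.
  N22 sheds 155 L/s: no online neighbours, lost.
No further seizures.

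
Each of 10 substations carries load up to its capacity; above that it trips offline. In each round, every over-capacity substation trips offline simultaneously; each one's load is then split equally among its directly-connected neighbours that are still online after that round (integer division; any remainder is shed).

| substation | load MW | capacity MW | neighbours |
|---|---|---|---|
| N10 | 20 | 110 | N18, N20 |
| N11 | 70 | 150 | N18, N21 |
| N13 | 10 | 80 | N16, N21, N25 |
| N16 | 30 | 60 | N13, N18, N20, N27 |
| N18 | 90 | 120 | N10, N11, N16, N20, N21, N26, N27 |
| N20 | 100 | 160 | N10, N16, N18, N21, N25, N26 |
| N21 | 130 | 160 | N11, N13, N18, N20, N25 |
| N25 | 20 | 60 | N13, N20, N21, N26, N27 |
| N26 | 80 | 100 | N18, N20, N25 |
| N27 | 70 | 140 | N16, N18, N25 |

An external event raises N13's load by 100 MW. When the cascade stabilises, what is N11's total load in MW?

149

Round 1 — N13 at 110 > 80. N13 trips offline.
  N13 sheds 110 MW to N16, N21, N25: 36 each (2 lost).
    N16: 30+36 = 66 > 60
    N21: 130+36 = 166 > 160
    N25: 20+36 = 56 ≤ 60
Round 2 — N16, N21 trip offline.
  N16 sheds 66 MW to N18, N20, N27: 22 each.
    N18: 90+22 = 112 ≤ 120
    N20: 100+22 = 122 ≤ 160
    N27: 70+22 = 92 ≤ 140
  N21 sheds 166 MW to N11, N18, N20, N25: 41 each (2 lost).
    N11: 70+41 = 111 ≤ 150
    N18: 112+41 = 153 > 120
    N20: 122+41 = 163 > 160
    N25: 56+41 = 97 > 60
Round 3 — N18, N20, N25 trip offline.
  N18 sheds 153 MW to N10, N11, N26, N27: 38 each (1 lost).
    N10: 20+38 = 58 ≤ 110
    N11: 111+38 = 149 ≤ 150
    N26: 80+38 = 118 > 100
    N27: 92+38 = 130 ≤ 140
  N20 sheds 163 MW to N10, N26: 81 each (1 lost).
    N10: 58+81 = 139 > 110
    N26: 118+81 = 199 > 100
  N25 sheds 97 MW to N26, N27: 48 each (1 lost).
    N26: 199+48 = 247 > 100
    N27: 130+48 = 178 > 140
Round 4 — N10, N26, N27 trip offline.
  N10 sheds 139 MW: no online neighbours, lost.
  N26 sheds 247 MW: no online neighbours, lost.
  N27 sheds 178 MW: no online neighbours, lost.
No further trips.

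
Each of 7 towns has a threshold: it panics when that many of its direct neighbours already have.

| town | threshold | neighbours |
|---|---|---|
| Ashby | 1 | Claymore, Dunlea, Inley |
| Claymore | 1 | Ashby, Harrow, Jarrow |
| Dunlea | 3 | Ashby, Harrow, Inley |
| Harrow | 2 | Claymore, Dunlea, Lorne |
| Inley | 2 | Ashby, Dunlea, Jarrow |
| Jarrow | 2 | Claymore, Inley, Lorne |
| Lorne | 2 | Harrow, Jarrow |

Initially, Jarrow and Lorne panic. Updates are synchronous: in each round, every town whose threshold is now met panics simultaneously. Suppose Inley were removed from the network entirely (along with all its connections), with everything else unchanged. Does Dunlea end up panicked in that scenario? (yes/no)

no

With Inley removed:
Round 1 — Jarrow, Lorne panic (initial).
Round 2 — checking thresholds:
  Claymore: 1 of 3 neighbours ≥ 1, panics.
  Harrow: 1 of 3 neighbours < 2, holds.
Round 3 — checking thresholds:
  Ashby: 1 of 2 neighbours ≥ 1, panics.
  Harrow: 2 of 3 neighbours ≥ 2, panics.
Round 4 — no new panics; cascade stops.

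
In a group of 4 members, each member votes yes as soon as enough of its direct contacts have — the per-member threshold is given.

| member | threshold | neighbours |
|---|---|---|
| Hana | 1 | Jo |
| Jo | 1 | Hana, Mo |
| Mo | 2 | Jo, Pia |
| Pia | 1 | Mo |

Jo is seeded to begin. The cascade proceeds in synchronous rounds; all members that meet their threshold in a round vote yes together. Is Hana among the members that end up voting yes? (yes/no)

yes

Round 1 — Jo votes yes (initial).
Round 2 — checking thresholds:
  Hana: 1 of 1 neighbours ≥ 1, votes yes.
  Mo: 1 of 2 neighbours < 2, below threshold.
Round 3 — no new yes votes; cascade stops.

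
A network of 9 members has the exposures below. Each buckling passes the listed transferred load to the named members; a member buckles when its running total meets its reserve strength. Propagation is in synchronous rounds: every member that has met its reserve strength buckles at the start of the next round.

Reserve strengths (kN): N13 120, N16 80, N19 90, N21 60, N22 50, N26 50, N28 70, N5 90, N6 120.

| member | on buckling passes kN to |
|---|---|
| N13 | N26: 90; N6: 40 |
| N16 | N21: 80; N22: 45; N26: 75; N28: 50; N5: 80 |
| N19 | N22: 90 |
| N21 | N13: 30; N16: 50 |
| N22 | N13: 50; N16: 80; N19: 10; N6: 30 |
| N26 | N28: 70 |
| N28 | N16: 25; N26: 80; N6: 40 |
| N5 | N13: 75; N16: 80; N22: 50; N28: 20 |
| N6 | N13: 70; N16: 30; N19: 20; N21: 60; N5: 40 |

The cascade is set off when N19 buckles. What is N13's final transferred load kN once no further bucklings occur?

Round 1 — N19 buckles (initial).
  N22: +90 → 90 ≥ 50
Round 2 — N22 buckles.
  N13: +50 → 50 < 120
  N16: +80 → 80 ≥ 80
  N6: +30 → 30 < 120
Round 3 — N16 buckles.
  N21: +80 → 80 ≥ 60
  N26: +75 → 75 ≥ 50
  N28: +50 → 50 < 70
  N5: +80 → 80 < 90
Round 4 — N21, N26 buckle.
  N13: +30 → 80 < 120
  N28: +70 → 120 ≥ 70
Round 5 — N28 buckles.
  N6: +40 → 70 < 120
No further bucklings.

80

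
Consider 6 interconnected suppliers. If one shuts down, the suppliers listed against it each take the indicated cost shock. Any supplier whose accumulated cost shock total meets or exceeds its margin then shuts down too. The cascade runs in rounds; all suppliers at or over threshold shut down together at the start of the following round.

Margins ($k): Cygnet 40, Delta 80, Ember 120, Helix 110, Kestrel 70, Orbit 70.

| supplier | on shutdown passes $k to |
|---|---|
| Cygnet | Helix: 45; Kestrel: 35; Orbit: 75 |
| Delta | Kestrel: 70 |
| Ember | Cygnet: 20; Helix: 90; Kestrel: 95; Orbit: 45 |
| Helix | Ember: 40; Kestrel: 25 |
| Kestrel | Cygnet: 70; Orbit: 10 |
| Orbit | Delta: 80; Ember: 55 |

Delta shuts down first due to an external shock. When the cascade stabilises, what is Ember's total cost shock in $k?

55

Round 1 — Delta shuts down (initial).
  Kestrel: +70 → 70 ≥ 70
Round 2 — Kestrel shuts down.
  Cygnet: +70 → 70 ≥ 40
  Orbit: +10 → 10 < 70
Round 3 — Cygnet shuts down.
  Helix: +45 → 45 < 110
  Orbit: +75 → 85 ≥ 70
Round 4 — Orbit shuts down.
  Ember: +55 → 55 < 120
No further shutdowns.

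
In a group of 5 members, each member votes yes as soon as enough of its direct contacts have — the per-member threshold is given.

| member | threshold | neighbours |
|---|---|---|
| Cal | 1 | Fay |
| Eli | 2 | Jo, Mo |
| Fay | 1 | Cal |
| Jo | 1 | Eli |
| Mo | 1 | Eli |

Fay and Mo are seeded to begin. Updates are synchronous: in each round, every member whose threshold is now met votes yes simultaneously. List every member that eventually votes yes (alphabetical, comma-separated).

Cal, Fay, Mo

Round 1 — Fay, Mo vote yes (initial).
Round 2 — checking thresholds:
  Cal: 1 of 1 neighbours ≥ 1, votes yes.
  Eli: 1 of 2 neighbours < 2, holds.
Round 3 — no new yes votes; cascade stops.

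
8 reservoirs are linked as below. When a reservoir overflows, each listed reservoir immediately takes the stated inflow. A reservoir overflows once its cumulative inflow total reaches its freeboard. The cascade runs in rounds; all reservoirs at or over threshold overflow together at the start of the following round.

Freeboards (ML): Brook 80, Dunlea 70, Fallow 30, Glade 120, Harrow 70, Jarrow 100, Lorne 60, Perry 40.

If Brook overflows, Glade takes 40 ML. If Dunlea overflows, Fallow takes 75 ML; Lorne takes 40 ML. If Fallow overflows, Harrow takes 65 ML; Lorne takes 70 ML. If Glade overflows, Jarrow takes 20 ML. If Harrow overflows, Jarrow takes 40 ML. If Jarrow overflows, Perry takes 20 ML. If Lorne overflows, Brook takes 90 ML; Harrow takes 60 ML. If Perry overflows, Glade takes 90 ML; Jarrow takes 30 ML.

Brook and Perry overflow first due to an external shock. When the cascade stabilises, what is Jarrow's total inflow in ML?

50

Round 1 — Brook, Perry overflow (initial).
  Glade: +40+90 → 130 ≥ 120
  Jarrow: +30 → 30 < 100
Round 2 — Glade overflows.
  Jarrow: +20 → 50 < 100
No further overflows.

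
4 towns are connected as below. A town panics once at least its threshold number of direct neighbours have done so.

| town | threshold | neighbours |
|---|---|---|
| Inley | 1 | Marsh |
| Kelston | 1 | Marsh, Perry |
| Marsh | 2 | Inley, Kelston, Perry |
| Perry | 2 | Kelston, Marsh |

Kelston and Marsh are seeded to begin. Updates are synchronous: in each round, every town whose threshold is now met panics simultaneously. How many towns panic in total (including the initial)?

4

Round 1 — Kelston, Marsh panic (initial).
Round 2 — checking thresholds:
  Inley: 1 of 1 neighbours ≥ 1, panics.
  Perry: 2 of 2 neighbours ≥ 2, panics.
Round 3 — no new panics; cascade stops.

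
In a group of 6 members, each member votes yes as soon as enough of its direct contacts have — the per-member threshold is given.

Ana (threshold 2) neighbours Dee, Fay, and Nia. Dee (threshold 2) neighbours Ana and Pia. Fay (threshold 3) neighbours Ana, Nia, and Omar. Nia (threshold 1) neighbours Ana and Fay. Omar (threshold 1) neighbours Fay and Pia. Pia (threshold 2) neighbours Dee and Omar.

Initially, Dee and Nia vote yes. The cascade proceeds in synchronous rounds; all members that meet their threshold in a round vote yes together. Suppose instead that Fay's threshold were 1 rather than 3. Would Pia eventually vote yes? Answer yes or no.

yes

With Fay's threshold at 1:
Round 1 — Dee, Nia vote yes (initial).
Round 2 — checking thresholds:
  Ana: 2 of 3 neighbours ≥ 2, votes yes.
  Fay: 1 of 3 neighbours ≥ 1, votes yes.
  Pia: 1 of 2 neighbours < 2, not yet.
Round 3 — checking thresholds:
  Omar: 1 of 2 neighbours ≥ 1, votes yes.
  Pia: 1 of 2 neighbours < 2, not yet.
Round 4 — checking thresholds:
  Pia: 2 of 2 neighbours ≥ 2, votes yes.
Round 5 — no new yes votes; cascade stops.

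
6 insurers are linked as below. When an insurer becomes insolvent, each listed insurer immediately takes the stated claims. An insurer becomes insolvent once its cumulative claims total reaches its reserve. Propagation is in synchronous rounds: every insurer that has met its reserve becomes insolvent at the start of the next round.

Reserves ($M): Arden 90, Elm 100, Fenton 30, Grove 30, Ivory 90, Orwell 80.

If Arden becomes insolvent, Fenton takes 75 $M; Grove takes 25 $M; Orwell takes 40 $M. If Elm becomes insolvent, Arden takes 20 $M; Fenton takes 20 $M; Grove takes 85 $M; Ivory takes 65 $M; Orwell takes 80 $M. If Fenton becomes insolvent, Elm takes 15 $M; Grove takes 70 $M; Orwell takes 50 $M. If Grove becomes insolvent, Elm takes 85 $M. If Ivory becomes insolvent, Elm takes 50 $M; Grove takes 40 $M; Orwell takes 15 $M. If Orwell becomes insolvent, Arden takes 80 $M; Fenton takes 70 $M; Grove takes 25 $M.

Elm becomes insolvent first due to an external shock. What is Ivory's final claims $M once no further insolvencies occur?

65

Round 1 — Elm becomes insolvent (initial).
  Arden: +20 → 20 < 90
  Fenton: +20 → 20 < 30
  Grove: +85 → 85 ≥ 30
  Ivory: +65 → 65 < 90
  Orwell: +80 → 80 ≥ 80
Round 2 — Grove, Orwell become insolvent.
  Arden: +80 → 100 ≥ 90
  Fenton: +70 → 90 ≥ 30
Round 3 — Arden, Fenton become insolvent.
No further insolvencies.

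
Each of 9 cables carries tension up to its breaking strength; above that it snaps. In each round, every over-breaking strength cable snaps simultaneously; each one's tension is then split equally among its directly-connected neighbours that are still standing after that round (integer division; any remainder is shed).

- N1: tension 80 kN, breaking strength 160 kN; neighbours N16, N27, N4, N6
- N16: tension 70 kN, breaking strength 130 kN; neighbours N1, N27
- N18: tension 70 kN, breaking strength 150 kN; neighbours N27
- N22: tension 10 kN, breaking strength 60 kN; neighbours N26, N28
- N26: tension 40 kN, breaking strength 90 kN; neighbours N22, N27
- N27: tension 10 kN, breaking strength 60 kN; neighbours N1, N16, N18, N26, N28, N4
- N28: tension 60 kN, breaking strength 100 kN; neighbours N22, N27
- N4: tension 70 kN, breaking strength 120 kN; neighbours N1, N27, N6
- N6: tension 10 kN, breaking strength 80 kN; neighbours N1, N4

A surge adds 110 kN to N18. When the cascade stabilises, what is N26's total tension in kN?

78

Round 1 — N18 at 180 > 150. N18 snaps.
  N18 sheds 180 kN to N27: 180 each.
    N27: 10+180 = 190 > 60
Round 2 — N27 snaps.
  N27 sheds 190 kN to N1, N16, N26, N28, N4: 38 each.
    N1: 80+38 = 118 ≤ 160
    N16: 70+38 = 108 ≤ 130
    N26: 40+38 = 78 ≤ 90
    N28: 60+38 = 98 ≤ 100
    N4: 70+38 = 108 ≤ 120
No further breaks.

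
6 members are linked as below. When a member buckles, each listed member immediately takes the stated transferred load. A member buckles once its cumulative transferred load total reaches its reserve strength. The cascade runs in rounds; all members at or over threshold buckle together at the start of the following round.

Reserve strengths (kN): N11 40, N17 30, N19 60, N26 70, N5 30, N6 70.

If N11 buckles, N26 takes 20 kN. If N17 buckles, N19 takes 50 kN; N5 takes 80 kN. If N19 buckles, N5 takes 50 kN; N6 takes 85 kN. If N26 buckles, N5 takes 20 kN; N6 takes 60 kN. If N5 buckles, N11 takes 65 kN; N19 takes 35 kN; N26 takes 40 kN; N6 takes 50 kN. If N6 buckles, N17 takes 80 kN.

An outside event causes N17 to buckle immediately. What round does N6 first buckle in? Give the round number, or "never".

4

Round 1 — N17 buckles (initial).
  N19: +50 → 50 < 60
  N5: +80 → 80 ≥ 30
Round 2 — N5 buckles.
  N11: +65 → 65 ≥ 40
  N19: +35 → 85 ≥ 60
  N26: +40 → 40 < 70
  N6: +50 → 50 < 70
Round 3 — N11, N19 buckle.
  N26: +20 → 60 < 70
  N6: +85 → 135 ≥ 70
Round 4 — N6 buckles.
No further bucklings.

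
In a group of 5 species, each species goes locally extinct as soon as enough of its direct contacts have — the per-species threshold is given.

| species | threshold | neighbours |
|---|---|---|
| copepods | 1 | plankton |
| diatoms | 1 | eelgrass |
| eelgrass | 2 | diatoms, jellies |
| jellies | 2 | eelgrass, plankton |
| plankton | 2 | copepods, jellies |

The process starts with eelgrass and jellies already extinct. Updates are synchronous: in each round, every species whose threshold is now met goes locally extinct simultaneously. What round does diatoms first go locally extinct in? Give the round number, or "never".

2

Round 1 — eelgrass, jellies go locally extinct (initial).
Round 2 — checking thresholds:
  diatoms: 1 of 1 neighbours ≥ 1, goes locally extinct.
  plankton: 1 of 2 neighbours < 2, holds.
Round 3 — no new extinctions; cascade stops.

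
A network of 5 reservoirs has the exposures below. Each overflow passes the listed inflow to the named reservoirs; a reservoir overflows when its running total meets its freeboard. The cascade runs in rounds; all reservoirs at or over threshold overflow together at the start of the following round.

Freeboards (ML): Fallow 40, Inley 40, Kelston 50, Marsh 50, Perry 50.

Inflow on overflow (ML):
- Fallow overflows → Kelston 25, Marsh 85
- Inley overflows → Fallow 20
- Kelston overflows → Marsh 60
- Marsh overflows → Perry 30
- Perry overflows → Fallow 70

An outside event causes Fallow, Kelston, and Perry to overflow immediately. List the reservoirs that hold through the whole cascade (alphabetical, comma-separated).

Round 1 — Fallow, Kelston, Perry overflow (initial).
  Marsh: +85+60 → 145 ≥ 50
Round 2 — Marsh overflows.
No further overflows.

Inley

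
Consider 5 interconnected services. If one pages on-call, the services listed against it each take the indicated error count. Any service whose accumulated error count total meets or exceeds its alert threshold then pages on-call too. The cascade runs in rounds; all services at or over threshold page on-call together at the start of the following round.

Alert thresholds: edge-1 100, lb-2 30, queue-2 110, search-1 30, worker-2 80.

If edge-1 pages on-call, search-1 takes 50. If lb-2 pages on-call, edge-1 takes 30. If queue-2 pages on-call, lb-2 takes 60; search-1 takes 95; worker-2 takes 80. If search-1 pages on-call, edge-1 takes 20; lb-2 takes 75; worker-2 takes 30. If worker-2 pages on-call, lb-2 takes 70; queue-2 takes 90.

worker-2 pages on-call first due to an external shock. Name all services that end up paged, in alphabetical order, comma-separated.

lb-2, worker-2

Round 1 — worker-2 pages on-call (initial).
  lb-2: +70 → 70 ≥ 30
  queue-2: +90 → 90 < 110
Round 2 — lb-2 pages on-call.
  edge-1: +30 → 30 < 100
No further pages.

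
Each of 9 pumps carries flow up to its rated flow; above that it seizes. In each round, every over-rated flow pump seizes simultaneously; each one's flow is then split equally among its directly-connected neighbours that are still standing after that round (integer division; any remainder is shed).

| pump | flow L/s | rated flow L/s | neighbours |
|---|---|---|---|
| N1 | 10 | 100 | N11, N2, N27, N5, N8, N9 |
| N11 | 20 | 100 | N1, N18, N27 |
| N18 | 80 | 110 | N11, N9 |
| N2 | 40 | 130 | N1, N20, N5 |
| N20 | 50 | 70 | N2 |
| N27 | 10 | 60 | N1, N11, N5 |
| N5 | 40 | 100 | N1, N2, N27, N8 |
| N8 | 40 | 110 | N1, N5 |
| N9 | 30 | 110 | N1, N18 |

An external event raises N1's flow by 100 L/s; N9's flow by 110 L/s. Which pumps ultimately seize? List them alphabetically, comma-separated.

Round 1 — N1 at 110 > 100; N9 at 140 > 110. N1, N9 seize.
  N1 sheds 110 L/s to N11, N2, N27, N5, N8: 22 each.
    N11: 20+22 = 42 ≤ 100
    N2: 40+22 = 62 ≤ 130
    N27: 10+22 = 32 ≤ 60
    N5: 40+22 = 62 ≤ 100
    N8: 40+22 = 62 ≤ 110
  N9 sheds 140 L/s to N18: 140 each.
    N18: 80+140 = 220 > 110
Round 2 — N18 seizes.
  N18 sheds 220 L/s to N11: 220 each.
    N11: 42+220 = 262 > 100
Round 3 — N11 seizes.
  N11 sheds 262 L/s to N27: 262 each.
    N27: 32+262 = 294 > 60
Round 4 — N27 seizes.
  N27 sheds 294 L/s to N5: 294 each.
    N5: 62+294 = 356 > 100
Round 5 — N5 seizes.
  N5 sheds 356 L/s to N2, N8: 178 each.
    N2: 62+178 = 240 > 130
    N8: 62+178 = 240 > 110
Round 6 — N2, N8 seize.
  N2 sheds 240 L/s to N20: 240 each.
    N20: 50+240 = 290 > 70
  N8 sheds 240 L/s: no online neighbours, lost.
Round 7 — N20 seizes.
  N20 sheds 290 L/s: no online neighbours, lost.
No further seizures.

N1, N11, N18, N2, N20, N27, N5, N8, N9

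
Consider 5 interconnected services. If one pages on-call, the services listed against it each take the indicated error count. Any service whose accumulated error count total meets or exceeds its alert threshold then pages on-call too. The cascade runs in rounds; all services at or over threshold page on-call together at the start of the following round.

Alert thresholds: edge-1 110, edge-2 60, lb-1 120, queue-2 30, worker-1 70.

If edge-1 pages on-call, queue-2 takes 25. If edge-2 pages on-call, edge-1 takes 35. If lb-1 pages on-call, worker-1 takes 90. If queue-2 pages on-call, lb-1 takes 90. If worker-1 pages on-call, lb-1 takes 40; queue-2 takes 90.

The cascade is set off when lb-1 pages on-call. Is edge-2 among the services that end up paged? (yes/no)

no

Round 1 — lb-1 pages on-call (initial).
  worker-1: +90 → 90 ≥ 70
Round 2 — worker-1 pages on-call.
  queue-2: +90 → 90 ≥ 30
Round 3 — queue-2 pages on-call.
No further pages.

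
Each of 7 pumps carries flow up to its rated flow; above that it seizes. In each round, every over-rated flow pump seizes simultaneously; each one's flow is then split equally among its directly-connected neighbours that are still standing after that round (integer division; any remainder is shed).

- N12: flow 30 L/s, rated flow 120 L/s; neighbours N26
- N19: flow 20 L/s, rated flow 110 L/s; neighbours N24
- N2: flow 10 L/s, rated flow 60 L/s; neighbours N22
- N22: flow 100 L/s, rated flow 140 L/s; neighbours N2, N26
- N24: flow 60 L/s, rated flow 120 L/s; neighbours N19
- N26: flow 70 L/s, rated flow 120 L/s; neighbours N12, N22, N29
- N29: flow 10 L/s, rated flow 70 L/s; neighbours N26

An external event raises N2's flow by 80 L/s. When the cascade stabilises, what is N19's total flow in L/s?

Round 1 — N2 at 90 > 60. N2 seizes.
  N2 sheds 90 L/s to N22: 90 each.
    N22: 100+90 = 190 > 140
Round 2 — N22 seizes.
  N22 sheds 190 L/s to N26: 190 each.
    N26: 70+190 = 260 > 120
Round 3 — N26 seizes.
  N26 sheds 260 L/s to N12, N29: 130 each.
    N12: 30+130 = 160 > 120
    N29: 10+130 = 140 > 70
Round 4 — N12, N29 seize.
  N12 sheds 160 L/s: no online neighbours, lost.
  N29 sheds 140 L/s: no online neighbours, lost.
No further seizures.

20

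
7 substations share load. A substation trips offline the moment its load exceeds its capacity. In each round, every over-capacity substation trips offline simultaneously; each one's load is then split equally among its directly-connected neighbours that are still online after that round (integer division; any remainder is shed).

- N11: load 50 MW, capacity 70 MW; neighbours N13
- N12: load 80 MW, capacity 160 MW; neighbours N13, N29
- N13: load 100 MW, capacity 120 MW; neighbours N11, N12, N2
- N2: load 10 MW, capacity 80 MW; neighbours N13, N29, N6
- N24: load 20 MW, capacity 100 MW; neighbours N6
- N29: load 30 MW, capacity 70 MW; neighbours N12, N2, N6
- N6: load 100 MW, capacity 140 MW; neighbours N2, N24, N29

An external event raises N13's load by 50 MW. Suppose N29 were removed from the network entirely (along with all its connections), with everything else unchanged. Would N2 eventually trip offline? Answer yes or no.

With N29 removed:
Round 1 — N13 at 150 > 120. N13 trips offline.
  N13 sheds 150 MW to N11, N12, N2: 50 each.
    N11: 50+50 = 100 > 70
    N12: 80+50 = 130 ≤ 160
    N2: 10+50 = 60 ≤ 80
Round 2 — N11 trips offline.
  N11 sheds 100 MW: no online neighbours, lost.
No further trips.

no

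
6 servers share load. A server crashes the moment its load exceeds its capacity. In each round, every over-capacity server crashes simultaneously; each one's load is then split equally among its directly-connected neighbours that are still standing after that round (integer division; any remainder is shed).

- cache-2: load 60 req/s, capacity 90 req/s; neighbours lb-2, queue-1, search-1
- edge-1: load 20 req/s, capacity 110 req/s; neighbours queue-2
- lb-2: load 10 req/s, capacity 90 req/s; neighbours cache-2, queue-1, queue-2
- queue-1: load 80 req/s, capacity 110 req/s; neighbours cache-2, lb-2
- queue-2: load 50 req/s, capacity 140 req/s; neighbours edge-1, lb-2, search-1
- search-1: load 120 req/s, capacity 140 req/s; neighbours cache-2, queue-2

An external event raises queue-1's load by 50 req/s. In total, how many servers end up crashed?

Round 1 — queue-1 at 130 > 110. queue-1 crashes.
  queue-1 sheds 130 req/s to cache-2, lb-2: 65 each.
    cache-2: 60+65 = 125 > 90
    lb-2: 10+65 = 75 ≤ 90
Round 2 — cache-2 crashes.
  cache-2 sheds 125 req/s to lb-2, search-1: 62 each (1 lost).
    lb-2: 75+62 = 137 > 90
    search-1: 120+62 = 182 > 140
Round 3 — lb-2, search-1 crash.
  lb-2 sheds 137 req/s to queue-2: 137 each.
    queue-2: 50+137 = 187 > 140
  search-1 sheds 182 req/s to queue-2: 182 each.
    queue-2: 187+182 = 369 > 140
Round 4 — queue-2 crashes.
  queue-2 sheds 369 req/s to edge-1: 369 each.
    edge-1: 20+369 = 389 > 110
Round 5 — edge-1 crashes.
  edge-1 sheds 389 req/s: no online neighbours, lost.
No further crashes.

6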